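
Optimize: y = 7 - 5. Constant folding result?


7 - 5 = 2 at compile time
Optimized: y = 2


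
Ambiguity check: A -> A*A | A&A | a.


'a*a&a' has two parse trees (no precedence encoded between * and &)
Ambiguous


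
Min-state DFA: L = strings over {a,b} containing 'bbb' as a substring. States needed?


KMP-style automaton: 3 progress states + 1 absorbing accept = 4
Minimal DFA: 4 states


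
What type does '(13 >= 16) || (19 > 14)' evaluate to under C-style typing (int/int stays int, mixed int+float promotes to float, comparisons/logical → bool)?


Operand types: bool || bool
Rule: logical operators take bool operands and yield bool
Result type: bool


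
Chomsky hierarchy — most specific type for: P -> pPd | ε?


Single nonterminal LHS, but p^n d^n is not regular
Classification: Type 2 (Context-Free)


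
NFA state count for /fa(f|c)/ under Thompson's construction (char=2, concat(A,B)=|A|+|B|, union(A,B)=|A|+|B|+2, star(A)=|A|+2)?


Syntax tree has 4 char leaf(s), 1 union(s), 0 star(s)
chars contribute 4×2 = 8; each union adds +2; each star adds +2
Total: 8 + 2 + 0 = 10 states


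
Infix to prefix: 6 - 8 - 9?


left-to-right (same/higher precedence on left): tree is (- (- 6 8) 9)
Prefix: - - 6 8 9


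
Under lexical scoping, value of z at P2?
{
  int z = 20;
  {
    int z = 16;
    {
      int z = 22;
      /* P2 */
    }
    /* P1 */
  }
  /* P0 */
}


z declared in the same block as P2
z = 22


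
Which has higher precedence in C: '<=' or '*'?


'*' is multiplicative (level 10); '<=' is relational (level 7)
Higher level binds tighter
'*' has higher precedence than '<='


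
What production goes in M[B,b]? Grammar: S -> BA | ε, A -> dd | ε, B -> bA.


For [B, b]: 'b' ∈ FIRST(bA)
Entry: B -> bA


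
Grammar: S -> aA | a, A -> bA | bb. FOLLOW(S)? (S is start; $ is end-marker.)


$ ∈ FOLLOW(S). For each A -> αBβ: add FIRST(β)\{ε} to FOLLOW(B); if β nullable, add FOLLOW(A).
FOLLOW(S) = {$}


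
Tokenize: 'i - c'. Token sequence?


Scan left to right, longest-match per lexeme
Tokens: ID(i), OP(-), ID(c)


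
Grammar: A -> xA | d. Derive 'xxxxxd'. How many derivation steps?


Derivation: A => xA => xxA => xxxA => xxxxA => xxxxxA => xxxxxd
Steps: 6


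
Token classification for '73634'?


Pattern: digits only
Type: INTEGER_LITERAL


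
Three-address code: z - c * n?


Break into single-operator statements:
t1 = c * n
t2 = z - t1


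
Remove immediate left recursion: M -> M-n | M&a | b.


Left-recursive alternatives: M-n, M&a; non-recursive: b
Introduce M': M -> bM', M' -> -nM' | &aM' | ε


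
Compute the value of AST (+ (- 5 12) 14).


Evaluate inner: (- 5 12) = -7
Evaluate root: (+ -7 14) = 7
Result: 7


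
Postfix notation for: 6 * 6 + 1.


Left to right (same or higher precedence on left)
Postfix: 6 6 * 1 +


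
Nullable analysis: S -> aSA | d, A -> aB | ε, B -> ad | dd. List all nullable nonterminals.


A nonterminal is nullable iff some alternative derives ε (directly, or every symbol in it is nullable)
Nullable: {A}


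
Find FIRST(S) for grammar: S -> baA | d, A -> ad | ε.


Per alternative of S: FIRST(baA) = {b}; FIRST(d) = {d}
FIRST(S) = {b, d}


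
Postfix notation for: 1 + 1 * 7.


* has higher precedence, evaluate 1*7 first
Postfix: 1 1 7 * +


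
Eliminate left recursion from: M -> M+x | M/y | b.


Left-recursive alternatives: M+x, M/y; non-recursive: b
Introduce M': M -> bM', M' -> +xM' | /yM' | ε


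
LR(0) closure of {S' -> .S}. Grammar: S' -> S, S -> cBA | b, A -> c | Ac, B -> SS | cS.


Start: S' -> .S
For each item with dot before a nonterminal B, add B -> .γ for every B-production
Closure: [S' -> .S, S -> .cBA, S -> .b]


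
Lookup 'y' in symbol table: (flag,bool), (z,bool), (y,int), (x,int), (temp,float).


Lookup 'y' → type int


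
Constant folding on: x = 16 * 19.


16 * 19 = 304 at compile time
Optimized: x = 304


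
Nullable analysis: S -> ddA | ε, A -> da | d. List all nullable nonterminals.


A nonterminal is nullable iff some alternative derives ε (directly, or every symbol in it is nullable)
Nullable: {S}


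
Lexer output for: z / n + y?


Scan left to right, longest-match per lexeme
Tokens: ID(z), OP(/), ID(n), OP(+), ID(y)


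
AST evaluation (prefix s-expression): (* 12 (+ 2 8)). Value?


Evaluate inner: (+ 2 8) = 10
Evaluate root: (* 12 10) = 120
Result: 120


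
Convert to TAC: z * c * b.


Break into single-operator statements:
t1 = z * c
t2 = t1 * b


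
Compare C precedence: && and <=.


'<=' is relational (level 7); '&&' is logical AND (level 2)
Higher level binds tighter
'<=' has higher precedence than '&&'


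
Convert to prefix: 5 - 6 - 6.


left-to-right (same/higher precedence on left): tree is (- (- 5 6) 6)
Prefix: - - 5 6 6


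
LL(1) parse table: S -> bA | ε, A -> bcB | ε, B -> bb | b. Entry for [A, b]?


For [A, b]: 'b' ∈ FIRST(bcB)
Entry: A -> bcB


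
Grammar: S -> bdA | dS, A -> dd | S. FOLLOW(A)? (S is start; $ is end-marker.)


$ ∈ FOLLOW(S). For each A -> αBβ: add FIRST(β)\{ε} to FOLLOW(B); if β nullable, add FOLLOW(A).
FOLLOW(A) = {$}


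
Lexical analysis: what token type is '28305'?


Pattern: digits only
Type: INTEGER_LITERAL


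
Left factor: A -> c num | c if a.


Common prefix: 'c'
Factored: A -> c A', A' -> num | if a


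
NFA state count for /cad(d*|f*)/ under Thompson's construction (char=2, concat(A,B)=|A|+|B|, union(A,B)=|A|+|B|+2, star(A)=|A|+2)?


Syntax tree has 5 char leaf(s), 1 union(s), 2 star(s)
chars contribute 5×2 = 10; each union adds +2; each star adds +2
Total: 10 + 2 + 4 = 16 states


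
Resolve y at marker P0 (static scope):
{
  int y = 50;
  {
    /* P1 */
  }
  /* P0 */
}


y declared in the same block as P0
y = 50


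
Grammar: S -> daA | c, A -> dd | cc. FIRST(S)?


Per alternative of S: FIRST(daA) = {d}; FIRST(c) = {c}
FIRST(S) = {c, d}


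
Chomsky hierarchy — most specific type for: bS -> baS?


LHS has context (more than one symbol) and |LHS| ≤ |RHS|
Classification: Type 1 (Context-Sensitive)


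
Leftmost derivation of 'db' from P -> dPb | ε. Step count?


Derivation: P => dPb => db
Steps: 2


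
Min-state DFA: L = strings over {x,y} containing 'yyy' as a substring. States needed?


KMP-style automaton: 3 progress states + 1 absorbing accept = 4
Minimal DFA: 4 states


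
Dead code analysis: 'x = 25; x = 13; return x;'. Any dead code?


first assignment to x is overwritten before any read
Dead: 'x = 25'


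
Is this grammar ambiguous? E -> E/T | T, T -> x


precedence layered via separate nonterminal T: deterministic
Unambiguous


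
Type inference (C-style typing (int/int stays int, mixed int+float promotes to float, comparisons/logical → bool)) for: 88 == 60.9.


Operand types: int == float
Rule: comparison yields bool
Result type: bool


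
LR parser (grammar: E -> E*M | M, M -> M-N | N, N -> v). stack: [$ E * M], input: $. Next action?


handle 'E*M' on top; lookahead ∈ FOLLOW(E) = {*, $}
Action: reduce (E -> E*M)


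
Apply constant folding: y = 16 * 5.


16 * 5 = 80 at compile time
Optimized: y = 80


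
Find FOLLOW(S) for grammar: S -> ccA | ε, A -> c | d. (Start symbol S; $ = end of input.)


$ ∈ FOLLOW(S). For each A -> αBβ: add FIRST(β)\{ε} to FOLLOW(B); if β nullable, add FOLLOW(A).
FOLLOW(S) = {$}


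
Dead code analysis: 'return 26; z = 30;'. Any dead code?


statement follows a return and is unreachable
Dead: 'z = 30'


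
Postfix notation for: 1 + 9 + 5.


Left to right (same or higher precedence on left)
Postfix: 1 9 + 5 +


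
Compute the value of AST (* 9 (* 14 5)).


Evaluate inner: (* 14 5) = 70
Evaluate root: (* 9 70) = 630
Result: 630


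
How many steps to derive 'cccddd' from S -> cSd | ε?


Derivation: S => cSd => ccSdd => cccSddd => cccddd
Steps: 4


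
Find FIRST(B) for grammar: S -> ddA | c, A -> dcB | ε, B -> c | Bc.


Per alternative of B: FIRST(c) = {c}; FIRST(Bc) = {c}
FIRST(B) = {c}


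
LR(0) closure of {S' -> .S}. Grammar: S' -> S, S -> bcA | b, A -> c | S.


Start: S' -> .S
For each item with dot before a nonterminal B, add B -> .γ for every B-production
Closure: [S' -> .S, S -> .bcA, S -> .b]


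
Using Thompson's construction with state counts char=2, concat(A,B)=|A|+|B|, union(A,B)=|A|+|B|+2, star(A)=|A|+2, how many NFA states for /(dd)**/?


Syntax tree has 2 char leaf(s), 0 union(s), 2 star(s)
chars contribute 2×2 = 4; each union adds +2; each star adds +2
Total: 4 + 0 + 4 = 8 states


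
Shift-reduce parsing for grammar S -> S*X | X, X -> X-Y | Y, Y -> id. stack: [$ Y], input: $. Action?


'Y' (not preceded by X-) is the handle for X -> Y
Action: reduce (X -> Y)


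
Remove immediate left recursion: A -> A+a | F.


Left-recursive alternatives: A+a; non-recursive: F
Introduce A': A -> FA', A' -> +aA' | ε


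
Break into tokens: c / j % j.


Scan left to right, longest-match per lexeme
Tokens: ID(c), OP(/), ID(j), OP(%), ID(j)


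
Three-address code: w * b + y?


Break into single-operator statements:
t1 = w * b
t2 = t1 + y


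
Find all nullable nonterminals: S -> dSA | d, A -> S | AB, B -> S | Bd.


A nonterminal is nullable iff some alternative derives ε (directly, or every symbol in it is nullable)
Nullable: {}


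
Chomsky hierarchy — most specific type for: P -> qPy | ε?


Single nonterminal LHS, but q^n y^n is not regular
Classification: Type 2 (Context-Free)


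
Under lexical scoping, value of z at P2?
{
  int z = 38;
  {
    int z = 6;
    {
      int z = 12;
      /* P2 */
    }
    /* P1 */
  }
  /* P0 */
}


z declared in the same block as P2
z = 12


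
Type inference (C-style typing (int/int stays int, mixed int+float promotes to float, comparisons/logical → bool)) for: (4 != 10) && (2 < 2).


Operand types: bool && bool
Rule: logical operators take bool operands and yield bool
Result type: bool


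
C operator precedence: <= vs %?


'%' is multiplicative (level 10); '<=' is relational (level 7)
Higher level binds tighter
'%' has higher precedence than '<='


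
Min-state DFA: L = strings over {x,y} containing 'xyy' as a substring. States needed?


KMP-style automaton: 3 progress states + 1 absorbing accept = 4
Minimal DFA: 4 states


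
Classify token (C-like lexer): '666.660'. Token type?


Pattern: digits with a decimal point
Type: FLOAT_LITERAL


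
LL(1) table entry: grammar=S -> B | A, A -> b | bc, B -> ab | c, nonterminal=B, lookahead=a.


For [B, a]: 'a' ∈ FIRST(ab)
Entry: B -> ab


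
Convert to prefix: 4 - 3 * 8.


'*' binds tighter: tree is (- 4 (* 3 8))
Prefix: - 4 * 3 8


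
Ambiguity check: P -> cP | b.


right-linear, alternatives start with distinct terminals 'c' vs 'b': unique leftmost derivation
Unambiguous


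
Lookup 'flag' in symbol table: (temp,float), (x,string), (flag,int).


Lookup 'flag' → type int


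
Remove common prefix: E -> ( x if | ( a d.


Common prefix: '('
Factored: E -> ( E', E' -> x if | a d


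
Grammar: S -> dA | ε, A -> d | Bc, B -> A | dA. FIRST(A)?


Per alternative of A: FIRST(d) = {d}; FIRST(Bc) = {d}
FIRST(A) = {d}


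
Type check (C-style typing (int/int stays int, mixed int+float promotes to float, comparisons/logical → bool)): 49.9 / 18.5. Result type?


Operand types: float / float
Rule: mixed int/float promotes to float; int/int stays int
Result type: float


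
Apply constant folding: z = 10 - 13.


10 - 13 = -3 at compile time
Optimized: z = -3


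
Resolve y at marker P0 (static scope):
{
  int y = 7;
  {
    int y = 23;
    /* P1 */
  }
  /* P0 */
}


y declared in the same block as P0
y = 7


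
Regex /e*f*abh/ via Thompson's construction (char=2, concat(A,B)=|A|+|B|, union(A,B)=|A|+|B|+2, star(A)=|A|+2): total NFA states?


Syntax tree has 5 char leaf(s), 0 union(s), 2 star(s)
chars contribute 5×2 = 10; each union adds +2; each star adds +2
Total: 10 + 0 + 4 = 14 states


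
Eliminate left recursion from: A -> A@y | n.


Left-recursive alternatives: A@y; non-recursive: n
Introduce A': A -> nA', A' -> @yA' | ε


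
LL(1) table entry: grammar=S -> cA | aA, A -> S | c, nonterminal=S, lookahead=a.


For [S, a]: 'a' ∈ FIRST(aA)
Entry: S -> aA


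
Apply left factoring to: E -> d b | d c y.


Common prefix: 'd'
Factored: E -> d E', E' -> b | c y


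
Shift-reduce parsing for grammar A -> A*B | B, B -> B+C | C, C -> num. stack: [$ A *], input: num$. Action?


no handle ('A*' is not any RHS); shift 'num'
Action: shift


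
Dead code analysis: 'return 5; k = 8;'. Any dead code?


statement follows a return and is unreachable
Dead: 'k = 8'


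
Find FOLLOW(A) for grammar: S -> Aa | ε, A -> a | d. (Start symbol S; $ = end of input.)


$ ∈ FOLLOW(S). For each A -> αBβ: add FIRST(β)\{ε} to FOLLOW(B); if β nullable, add FOLLOW(A).
FOLLOW(A) = {a}


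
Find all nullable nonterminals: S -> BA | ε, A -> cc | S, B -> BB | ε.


A nonterminal is nullable iff some alternative derives ε (directly, or every symbol in it is nullable)
Nullable: {A, B, S}


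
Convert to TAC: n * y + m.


Break into single-operator statements:
t1 = n * y
t2 = t1 + m


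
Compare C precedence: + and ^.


'+' is additive (level 9); '^' is bitwise XOR (level 4)
Higher level binds tighter
'+' has higher precedence than '^'


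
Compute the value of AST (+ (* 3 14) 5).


Evaluate inner: (* 3 14) = 42
Evaluate root: (+ 42 5) = 47
Result: 47


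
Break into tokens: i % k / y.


Scan left to right, longest-match per lexeme
Tokens: ID(i), OP(%), ID(k), OP(/), ID(y)


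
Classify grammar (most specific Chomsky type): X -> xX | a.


Right-linear: every RHS is a terminal or a terminal followed by one nonterminal
Classification: Type 3 (Regular)


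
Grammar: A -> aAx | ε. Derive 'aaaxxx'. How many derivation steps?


Derivation: A => aAx => aaAxx => aaaAxxx => aaaxxx
Steps: 4


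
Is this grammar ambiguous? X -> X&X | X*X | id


'id&id*id' has two parse trees (no precedence encoded between & and *)
Ambiguous


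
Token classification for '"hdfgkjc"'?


Pattern: double-quoted sequence
Type: STRING_LITERAL


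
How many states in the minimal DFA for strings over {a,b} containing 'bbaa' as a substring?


KMP-style automaton: 4 progress states + 1 absorbing accept = 5
Minimal DFA: 5 states


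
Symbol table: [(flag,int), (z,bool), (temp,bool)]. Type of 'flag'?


Lookup 'flag' → type int


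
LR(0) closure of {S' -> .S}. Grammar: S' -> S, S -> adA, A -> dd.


Start: S' -> .S
For each item with dot before a nonterminal B, add B -> .γ for every B-production
Closure: [S' -> .S, S -> .adA]


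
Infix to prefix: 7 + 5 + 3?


left-to-right (same/higher precedence on left): tree is (+ (+ 7 5) 3)
Prefix: + + 7 5 3


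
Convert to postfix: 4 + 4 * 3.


* has higher precedence, evaluate 4*3 first
Postfix: 4 4 3 * +


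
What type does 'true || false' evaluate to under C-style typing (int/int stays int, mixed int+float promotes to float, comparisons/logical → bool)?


Operand types: bool || bool
Rule: logical operators take bool operands and yield bool
Result type: bool


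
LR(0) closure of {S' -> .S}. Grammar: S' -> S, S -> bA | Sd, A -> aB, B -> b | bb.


Start: S' -> .S
For each item with dot before a nonterminal B, add B -> .γ for every B-production
Closure: [S' -> .S, S -> .bA, S -> .Sd]


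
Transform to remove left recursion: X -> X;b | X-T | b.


Left-recursive alternatives: X;b, X-T; non-recursive: b
Introduce X': X -> bX', X' -> ;bX' | -TX' | ε


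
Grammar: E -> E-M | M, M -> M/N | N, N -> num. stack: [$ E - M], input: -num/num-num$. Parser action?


handle 'E-M' on top; lookahead ∈ FOLLOW(E) = {-, $}
Action: reduce (E -> E-M)


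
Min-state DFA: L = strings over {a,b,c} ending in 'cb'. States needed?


Track the longest suffix of input matching a prefix of 'cb': 3 classes (prefixes of length 0..2)
Minimal DFA: 3 states


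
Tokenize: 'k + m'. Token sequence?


Scan left to right, longest-match per lexeme
Tokens: ID(k), OP(+), ID(m)


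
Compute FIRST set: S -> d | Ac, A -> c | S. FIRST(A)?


Per alternative of A: FIRST(c) = {c}; FIRST(S) = {c, d}
FIRST(A) = {c, d}


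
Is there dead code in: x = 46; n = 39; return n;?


x is assigned but never read
Dead: 'x = 46'


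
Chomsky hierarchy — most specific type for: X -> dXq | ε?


Single nonterminal LHS, but d^n q^n is not regular
Classification: Type 2 (Context-Free)


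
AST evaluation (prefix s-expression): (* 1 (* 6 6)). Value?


Evaluate inner: (* 6 6) = 36
Evaluate root: (* 1 36) = 36
Result: 36


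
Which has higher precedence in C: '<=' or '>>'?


'>>' is shift (level 8); '<=' is relational (level 7)
Higher level binds tighter
'>>' has higher precedence than '<='


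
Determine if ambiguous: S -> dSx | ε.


balanced d^n…x^n: each string has a unique parse
Unambiguous


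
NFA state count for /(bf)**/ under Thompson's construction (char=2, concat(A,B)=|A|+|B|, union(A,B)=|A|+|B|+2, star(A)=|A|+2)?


Syntax tree has 2 char leaf(s), 0 union(s), 2 star(s)
chars contribute 2×2 = 4; each union adds +2; each star adds +2
Total: 4 + 0 + 4 = 8 states


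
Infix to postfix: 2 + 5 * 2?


* has higher precedence, evaluate 5*2 first
Postfix: 2 5 2 * +


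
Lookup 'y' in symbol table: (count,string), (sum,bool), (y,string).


Lookup 'y' → type string


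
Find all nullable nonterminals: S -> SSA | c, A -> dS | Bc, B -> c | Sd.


A nonterminal is nullable iff some alternative derives ε (directly, or every symbol in it is nullable)
Nullable: {}


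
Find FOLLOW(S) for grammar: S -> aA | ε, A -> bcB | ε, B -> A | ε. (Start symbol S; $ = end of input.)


$ ∈ FOLLOW(S). For each A -> αBβ: add FIRST(β)\{ε} to FOLLOW(B); if β nullable, add FOLLOW(A).
FOLLOW(S) = {$}


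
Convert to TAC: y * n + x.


Break into single-operator statements:
t1 = y * n
t2 = t1 + x


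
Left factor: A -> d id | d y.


Common prefix: 'd'
Factored: A -> d A', A' -> id | y


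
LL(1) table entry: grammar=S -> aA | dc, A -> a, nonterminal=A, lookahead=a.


For [A, a]: 'a' ∈ FIRST(a)
Entry: A -> a


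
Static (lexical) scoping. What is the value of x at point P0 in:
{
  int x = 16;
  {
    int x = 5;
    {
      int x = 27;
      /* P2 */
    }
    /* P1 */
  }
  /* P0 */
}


x declared in the same block as P0
x = 16


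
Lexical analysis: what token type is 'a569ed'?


Pattern: letter/underscore followed by alphanumerics, not a keyword
Type: IDENTIFIER


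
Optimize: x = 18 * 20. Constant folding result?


18 * 20 = 360 at compile time
Optimized: x = 360


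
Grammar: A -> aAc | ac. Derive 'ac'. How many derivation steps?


Derivation: A => ac
Steps: 1


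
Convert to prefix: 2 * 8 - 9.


left-to-right (same/higher precedence on left): tree is (- (* 2 8) 9)
Prefix: - * 2 8 9


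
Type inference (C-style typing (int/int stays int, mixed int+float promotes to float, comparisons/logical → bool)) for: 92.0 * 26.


Operand types: float * int
Rule: mixed int/float promotes to float; int/int stays int
Result type: float


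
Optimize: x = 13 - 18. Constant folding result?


13 - 18 = -5 at compile time
Optimized: x = -5


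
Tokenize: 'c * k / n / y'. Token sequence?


Scan left to right, longest-match per lexeme
Tokens: ID(c), OP(*), ID(k), OP(/), ID(n), OP(/), ID(y)


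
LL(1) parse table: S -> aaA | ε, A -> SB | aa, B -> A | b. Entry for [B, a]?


For [B, a]: 'a' ∈ FIRST(A)
Entry: B -> A


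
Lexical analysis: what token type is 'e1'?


Pattern: letter/underscore followed by alphanumerics, not a keyword
Type: IDENTIFIER


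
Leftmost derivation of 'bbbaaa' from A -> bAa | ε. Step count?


Derivation: A => bAa => bbAaa => bbbAaaa => bbbaaa
Steps: 4


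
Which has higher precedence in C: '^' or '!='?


'!=' is equality (level 6); '^' is bitwise XOR (level 4)
Higher level binds tighter
'!=' has higher precedence than '^'


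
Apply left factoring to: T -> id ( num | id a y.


Common prefix: 'id'
Factored: T -> id T', T' -> ( num | a y


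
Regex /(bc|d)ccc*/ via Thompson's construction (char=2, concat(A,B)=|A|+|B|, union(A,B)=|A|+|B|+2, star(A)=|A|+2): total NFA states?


Syntax tree has 6 char leaf(s), 1 union(s), 1 star(s)
chars contribute 6×2 = 12; each union adds +2; each star adds +2
Total: 12 + 2 + 2 = 16 states


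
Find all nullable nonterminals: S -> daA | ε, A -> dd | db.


A nonterminal is nullable iff some alternative derives ε (directly, or every symbol in it is nullable)
Nullable: {S}


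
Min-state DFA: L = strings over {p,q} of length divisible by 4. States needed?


Track length mod 4: states 0..3, accept at 0
Minimal DFA: 4 states


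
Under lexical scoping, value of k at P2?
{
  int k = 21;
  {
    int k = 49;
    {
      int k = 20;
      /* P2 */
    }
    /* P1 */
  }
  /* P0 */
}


k declared in the same block as P2
k = 20


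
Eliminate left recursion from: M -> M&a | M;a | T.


Left-recursive alternatives: M&a, M;a; non-recursive: T
Introduce M': M -> TM', M' -> &aM' | ;aM' | ε


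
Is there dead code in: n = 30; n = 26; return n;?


first assignment to n is overwritten before any read
Dead: 'n = 30'


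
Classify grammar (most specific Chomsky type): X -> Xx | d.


Left-linear: every RHS is a terminal or one nonterminal followed by a terminal
Classification: Type 3 (Regular)


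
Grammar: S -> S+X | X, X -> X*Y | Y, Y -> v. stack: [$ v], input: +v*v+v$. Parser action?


'v' on top is the handle for Y -> v
Action: reduce (Y -> v)


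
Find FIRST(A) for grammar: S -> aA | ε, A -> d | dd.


Per alternative of A: FIRST(d) = {d}; FIRST(dd) = {d}
FIRST(A) = {d}


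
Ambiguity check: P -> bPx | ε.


balanced b^n…x^n: each string has a unique parse
Unambiguous


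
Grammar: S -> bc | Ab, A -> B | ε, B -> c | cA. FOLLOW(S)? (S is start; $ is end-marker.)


$ ∈ FOLLOW(S). For each A -> αBβ: add FIRST(β)\{ε} to FOLLOW(B); if β nullable, add FOLLOW(A).
FOLLOW(S) = {$}


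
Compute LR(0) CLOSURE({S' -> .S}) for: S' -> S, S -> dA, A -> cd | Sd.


Start: S' -> .S
For each item with dot before a nonterminal B, add B -> .γ for every B-production
Closure: [S' -> .S, S -> .dA]


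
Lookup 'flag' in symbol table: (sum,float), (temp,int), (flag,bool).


Lookup 'flag' → type bool


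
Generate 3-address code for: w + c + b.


Break into single-operator statements:
t1 = w + c
t2 = t1 + b


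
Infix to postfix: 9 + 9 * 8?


* has higher precedence, evaluate 9*8 first
Postfix: 9 9 8 * +


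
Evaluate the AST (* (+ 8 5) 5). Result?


Evaluate inner: (+ 8 5) = 13
Evaluate root: (* 13 5) = 65
Result: 65


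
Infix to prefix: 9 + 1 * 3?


'*' binds tighter: tree is (+ 9 (* 1 3))
Prefix: + 9 * 1 3


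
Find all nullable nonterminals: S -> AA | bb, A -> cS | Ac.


A nonterminal is nullable iff some alternative derives ε (directly, or every symbol in it is nullable)
Nullable: {}


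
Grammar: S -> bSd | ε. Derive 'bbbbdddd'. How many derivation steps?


Derivation: S => bSd => bbSdd => bbbSddd => bbbbSdddd => bbbbdddd
Steps: 5


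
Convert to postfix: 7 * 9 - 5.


Left to right (same or higher precedence on left)
Postfix: 7 9 * 5 -


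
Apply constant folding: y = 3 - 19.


3 - 19 = -16 at compile time
Optimized: y = -16


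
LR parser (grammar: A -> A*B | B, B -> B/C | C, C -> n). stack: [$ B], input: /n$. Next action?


shift '/' to continue B -> B/C
Action: shift


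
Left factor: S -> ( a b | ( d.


Common prefix: '('
Factored: S -> ( S', S' -> a b | d


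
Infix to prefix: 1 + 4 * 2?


'*' binds tighter: tree is (+ 1 (* 4 2))
Prefix: + 1 * 4 2


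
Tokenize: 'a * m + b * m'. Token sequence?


Scan left to right, longest-match per lexeme
Tokens: ID(a), OP(*), ID(m), OP(+), ID(b), OP(*), ID(m)


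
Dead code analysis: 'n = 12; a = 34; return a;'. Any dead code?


n is assigned but never read
Dead: 'n = 12'


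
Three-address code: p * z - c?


Break into single-operator statements:
t1 = p * z
t2 = t1 - c


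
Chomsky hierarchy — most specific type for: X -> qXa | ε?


Single nonterminal LHS, but q^n a^n is not regular
Classification: Type 2 (Context-Free)


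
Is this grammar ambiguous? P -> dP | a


right-linear, alternatives start with distinct terminals 'd' vs 'a': unique leftmost derivation
Unambiguous


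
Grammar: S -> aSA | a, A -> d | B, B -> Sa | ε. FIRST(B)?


Per alternative of B: FIRST(Sa) = {a}; FIRST(ε) = {ε}
FIRST(B) = {a, ε}


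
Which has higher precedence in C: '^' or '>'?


'>' is relational (level 7); '^' is bitwise XOR (level 4)
Higher level binds tighter
'>' has higher precedence than '^'


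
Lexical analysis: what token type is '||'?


Pattern: operator symbol
Type: OPERATOR


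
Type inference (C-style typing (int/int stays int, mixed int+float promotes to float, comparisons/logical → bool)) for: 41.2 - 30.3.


Operand types: float - float
Rule: mixed int/float promotes to float; int/int stays int
Result type: float


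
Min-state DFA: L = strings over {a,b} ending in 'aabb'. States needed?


Track the longest suffix of input matching a prefix of 'aabb': 5 classes (prefixes of length 0..4)
Minimal DFA: 5 states


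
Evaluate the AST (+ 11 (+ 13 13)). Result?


Evaluate inner: (+ 13 13) = 26
Evaluate root: (+ 11 26) = 37
Result: 37


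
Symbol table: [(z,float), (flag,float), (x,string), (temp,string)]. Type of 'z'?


Lookup 'z' → type float


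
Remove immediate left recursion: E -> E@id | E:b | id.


Left-recursive alternatives: E@id, E:b; non-recursive: id
Introduce E': E -> idE', E' -> @idE' | :bE' | ε


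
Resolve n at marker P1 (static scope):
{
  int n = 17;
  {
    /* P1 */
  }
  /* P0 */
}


P1's block does not declare n; resolves to the enclosing declaration at depth 0
n = 17


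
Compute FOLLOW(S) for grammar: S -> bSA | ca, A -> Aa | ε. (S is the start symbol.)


$ ∈ FOLLOW(S). For each A -> αBβ: add FIRST(β)\{ε} to FOLLOW(B); if β nullable, add FOLLOW(A).
FOLLOW(S) = {$, a}


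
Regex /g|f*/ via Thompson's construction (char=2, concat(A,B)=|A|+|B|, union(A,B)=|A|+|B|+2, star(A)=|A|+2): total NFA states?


Syntax tree has 2 char leaf(s), 1 union(s), 1 star(s)
chars contribute 2×2 = 4; each union adds +2; each star adds +2
Total: 4 + 2 + 2 = 8 states


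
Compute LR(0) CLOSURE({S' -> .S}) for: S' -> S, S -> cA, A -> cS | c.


Start: S' -> .S
For each item with dot before a nonterminal B, add B -> .γ for every B-production
Closure: [S' -> .S, S -> .cA]


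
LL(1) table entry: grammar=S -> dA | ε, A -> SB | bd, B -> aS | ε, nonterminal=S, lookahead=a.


For [S, a]: ε is nullable and 'a' ∈ FOLLOW(S)
Entry: S -> ε


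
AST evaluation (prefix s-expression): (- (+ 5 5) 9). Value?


Evaluate inner: (+ 5 5) = 10
Evaluate root: (- 10 9) = 1
Result: 1


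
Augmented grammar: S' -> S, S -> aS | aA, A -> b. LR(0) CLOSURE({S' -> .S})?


Start: S' -> .S
For each item with dot before a nonterminal B, add B -> .γ for every B-production
Closure: [S' -> .S, S -> .aS, S -> .aA]


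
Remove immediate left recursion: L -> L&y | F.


Left-recursive alternatives: L&y; non-recursive: F
Introduce L': L -> FL', L' -> &yL' | ε


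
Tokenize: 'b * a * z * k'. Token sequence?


Scan left to right, longest-match per lexeme
Tokens: ID(b), OP(*), ID(a), OP(*), ID(z), OP(*), ID(k)


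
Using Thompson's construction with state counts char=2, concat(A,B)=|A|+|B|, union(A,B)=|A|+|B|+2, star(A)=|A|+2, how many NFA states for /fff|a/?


Syntax tree has 4 char leaf(s), 1 union(s), 0 star(s)
chars contribute 4×2 = 8; each union adds +2; each star adds +2
Total: 8 + 2 + 0 = 10 states


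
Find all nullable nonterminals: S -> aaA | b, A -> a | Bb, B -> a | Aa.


A nonterminal is nullable iff some alternative derives ε (directly, or every symbol in it is nullable)
Nullable: {}


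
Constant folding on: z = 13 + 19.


13 + 19 = 32 at compile time
Optimized: z = 32


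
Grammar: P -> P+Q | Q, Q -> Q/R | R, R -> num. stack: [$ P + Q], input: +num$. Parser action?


handle 'P+Q' on top; lookahead ∈ FOLLOW(P) = {+, $}
Action: reduce (P -> P+Q)


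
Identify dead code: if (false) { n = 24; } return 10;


condition is constant false, so the whole block is unreachable
Dead: 'if (false) { n = 24; }'


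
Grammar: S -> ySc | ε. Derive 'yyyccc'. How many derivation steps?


Derivation: S => ySc => yyScc => yyySccc => yyyccc
Steps: 4


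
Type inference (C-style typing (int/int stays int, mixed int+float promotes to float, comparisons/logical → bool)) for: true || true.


Operand types: bool || bool
Rule: logical operators take bool operands and yield bool
Result type: bool


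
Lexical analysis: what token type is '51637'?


Pattern: digits only
Type: INTEGER_LITERAL


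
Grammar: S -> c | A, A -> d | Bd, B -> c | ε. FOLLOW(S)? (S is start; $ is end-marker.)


$ ∈ FOLLOW(S). For each A -> αBβ: add FIRST(β)\{ε} to FOLLOW(B); if β nullable, add FOLLOW(A).
FOLLOW(S) = {$}


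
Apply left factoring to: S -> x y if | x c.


Common prefix: 'x'
Factored: S -> x S', S' -> y if | c


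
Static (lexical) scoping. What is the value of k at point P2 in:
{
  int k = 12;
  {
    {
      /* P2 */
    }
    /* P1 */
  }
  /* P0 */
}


P2's block does not declare k; resolves to the enclosing declaration at depth 0
k = 12


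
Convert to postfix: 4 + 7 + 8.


Left to right (same or higher precedence on left)
Postfix: 4 7 + 8 +


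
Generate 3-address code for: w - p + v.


Break into single-operator statements:
t1 = w - p
t2 = t1 + v


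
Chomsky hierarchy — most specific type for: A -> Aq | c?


Left-linear: every RHS is a terminal or one nonterminal followed by a terminal
Classification: Type 3 (Regular)


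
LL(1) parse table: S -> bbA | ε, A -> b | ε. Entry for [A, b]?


For [A, b]: 'b' ∈ FIRST(b)
Entry: A -> b


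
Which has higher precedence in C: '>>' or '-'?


'-' is additive (level 9); '>>' is shift (level 8)
Higher level binds tighter
'-' has higher precedence than '>>'


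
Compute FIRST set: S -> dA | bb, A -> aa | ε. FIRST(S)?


Per alternative of S: FIRST(dA) = {d}; FIRST(bb) = {b}
FIRST(S) = {b, d}


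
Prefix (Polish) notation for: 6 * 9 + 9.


left-to-right (same/higher precedence on left): tree is (+ (* 6 9) 9)
Prefix: + * 6 9 9


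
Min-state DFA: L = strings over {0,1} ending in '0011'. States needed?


Track the longest suffix of input matching a prefix of '0011': 5 classes (prefixes of length 0..4)
Minimal DFA: 5 states


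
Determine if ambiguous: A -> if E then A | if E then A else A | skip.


dangling else: 'if E then if E then skip else skip' parses two ways
Ambiguous


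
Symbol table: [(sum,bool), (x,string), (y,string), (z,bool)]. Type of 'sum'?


Lookup 'sum' → type bool


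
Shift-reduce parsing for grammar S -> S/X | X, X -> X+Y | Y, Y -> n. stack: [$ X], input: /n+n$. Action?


lookahead ∉ {+} so X won't extend; reduce S -> X
Action: reduce (S -> X)


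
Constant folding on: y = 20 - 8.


20 - 8 = 12 at compile time
Optimized: y = 12


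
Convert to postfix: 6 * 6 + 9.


Left to right (same or higher precedence on left)
Postfix: 6 6 * 9 +


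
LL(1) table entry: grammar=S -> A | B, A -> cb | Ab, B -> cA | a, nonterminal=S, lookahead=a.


For [S, a]: 'a' ∈ FIRST(B)
Entry: S -> B


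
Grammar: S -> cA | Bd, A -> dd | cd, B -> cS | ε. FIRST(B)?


Per alternative of B: FIRST(cS) = {c}; FIRST(ε) = {ε}
FIRST(B) = {c, ε}


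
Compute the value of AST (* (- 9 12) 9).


Evaluate inner: (- 9 12) = -3
Evaluate root: (* -3 9) = -27
Result: -27


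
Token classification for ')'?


Pattern: delimiter/punctuation
Type: PUNCTUATION


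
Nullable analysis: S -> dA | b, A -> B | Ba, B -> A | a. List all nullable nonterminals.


A nonterminal is nullable iff some alternative derives ε (directly, or every symbol in it is nullable)
Nullable: {}


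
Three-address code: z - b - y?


Break into single-operator statements:
t1 = z - b
t2 = t1 - y


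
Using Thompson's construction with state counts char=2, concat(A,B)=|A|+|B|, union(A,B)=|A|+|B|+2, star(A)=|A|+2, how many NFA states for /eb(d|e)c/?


Syntax tree has 5 char leaf(s), 1 union(s), 0 star(s)
chars contribute 5×2 = 10; each union adds +2; each star adds +2
Total: 10 + 2 + 0 = 12 states


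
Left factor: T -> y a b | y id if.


Common prefix: 'y'
Factored: T -> y T', T' -> a b | id if


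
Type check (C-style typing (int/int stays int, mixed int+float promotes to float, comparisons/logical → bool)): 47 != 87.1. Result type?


Operand types: int != float
Rule: comparison yields bool
Result type: bool


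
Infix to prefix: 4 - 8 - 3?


left-to-right (same/higher precedence on left): tree is (- (- 4 8) 3)
Prefix: - - 4 8 3


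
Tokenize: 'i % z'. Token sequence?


Scan left to right, longest-match per lexeme
Tokens: ID(i), OP(%), ID(z)


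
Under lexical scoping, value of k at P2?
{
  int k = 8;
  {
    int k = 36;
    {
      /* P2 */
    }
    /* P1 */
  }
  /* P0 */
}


P2's block does not declare k; resolves to the enclosing declaration at depth 1
k = 36


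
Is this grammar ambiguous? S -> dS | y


right-linear, alternatives start with distinct terminals 'd' vs 'y': unique leftmost derivation
Unambiguous


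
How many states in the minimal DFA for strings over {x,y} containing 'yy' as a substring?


KMP-style automaton: 2 progress states + 1 absorbing accept = 3
Minimal DFA: 3 states


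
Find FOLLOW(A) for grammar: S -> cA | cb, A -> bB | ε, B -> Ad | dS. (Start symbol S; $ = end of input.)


$ ∈ FOLLOW(S). For each A -> αBβ: add FIRST(β)\{ε} to FOLLOW(B); if β nullable, add FOLLOW(A).
FOLLOW(A) = {$, d}


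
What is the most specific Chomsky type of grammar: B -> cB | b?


Right-linear: every RHS is a terminal or a terminal followed by one nonterminal
Classification: Type 3 (Regular)


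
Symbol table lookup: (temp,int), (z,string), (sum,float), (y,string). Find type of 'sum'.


Lookup 'sum' → type float


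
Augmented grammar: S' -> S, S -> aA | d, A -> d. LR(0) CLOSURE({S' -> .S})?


Start: S' -> .S
For each item with dot before a nonterminal B, add B -> .γ for every B-production
Closure: [S' -> .S, S -> .aA, S -> .d]


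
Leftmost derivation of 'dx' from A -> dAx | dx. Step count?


Derivation: A => dx
Steps: 1


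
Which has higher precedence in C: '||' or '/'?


'/' is multiplicative (level 10); '||' is logical OR (level 1)
Higher level binds tighter
'/' has higher precedence than '||'


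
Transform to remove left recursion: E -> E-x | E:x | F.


Left-recursive alternatives: E-x, E:x; non-recursive: F
Introduce E': E -> FE', E' -> -xE' | :xE' | ε


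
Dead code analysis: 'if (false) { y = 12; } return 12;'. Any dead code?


condition is constant false, so the whole block is unreachable
Dead: 'if (false) { y = 12; }'


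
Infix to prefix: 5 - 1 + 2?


left-to-right (same/higher precedence on left): tree is (+ (- 5 1) 2)
Prefix: + - 5 1 2


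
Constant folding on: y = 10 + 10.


10 + 10 = 20 at compile time
Optimized: y = 20


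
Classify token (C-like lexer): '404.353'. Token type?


Pattern: digits with a decimal point
Type: FLOAT_LITERAL


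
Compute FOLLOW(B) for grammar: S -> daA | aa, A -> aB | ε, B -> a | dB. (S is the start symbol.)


$ ∈ FOLLOW(S). For each A -> αBβ: add FIRST(β)\{ε} to FOLLOW(B); if β nullable, add FOLLOW(A).
FOLLOW(B) = {$}


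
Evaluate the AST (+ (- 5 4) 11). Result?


Evaluate inner: (- 5 4) = 1
Evaluate root: (+ 1 11) = 12
Result: 12


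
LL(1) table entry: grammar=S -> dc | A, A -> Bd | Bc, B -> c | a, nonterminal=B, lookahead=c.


For [B, c]: 'c' ∈ FIRST(c)
Entry: B -> c


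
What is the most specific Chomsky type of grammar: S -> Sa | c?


Left-linear: every RHS is a terminal or one nonterminal followed by a terminal
Classification: Type 3 (Regular)


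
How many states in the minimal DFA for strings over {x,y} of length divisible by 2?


Track length mod 2: states 0..1, accept at 0
Minimal DFA: 2 states


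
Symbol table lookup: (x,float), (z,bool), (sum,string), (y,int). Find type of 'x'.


Lookup 'x' → type float


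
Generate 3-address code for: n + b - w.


Break into single-operator statements:
t1 = n + b
t2 = t1 - w


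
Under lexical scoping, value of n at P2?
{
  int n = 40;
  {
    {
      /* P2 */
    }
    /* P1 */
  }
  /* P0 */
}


P2's block does not declare n; resolves to the enclosing declaration at depth 0
n = 40


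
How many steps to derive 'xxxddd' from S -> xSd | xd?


Derivation: S => xSd => xxSdd => xxxddd
Steps: 3


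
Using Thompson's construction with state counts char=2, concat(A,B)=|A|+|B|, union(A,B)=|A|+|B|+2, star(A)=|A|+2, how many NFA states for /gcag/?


Syntax tree has 4 char leaf(s), 0 union(s), 0 star(s)
chars contribute 4×2 = 8; each union adds +2; each star adds +2
Total: 8 + 0 + 0 = 8 states


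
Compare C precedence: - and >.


'-' is additive (level 9); '>' is relational (level 7)
Higher level binds tighter
'-' has higher precedence than '>'


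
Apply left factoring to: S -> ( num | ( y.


Common prefix: '('
Factored: S -> ( S', S' -> num | y


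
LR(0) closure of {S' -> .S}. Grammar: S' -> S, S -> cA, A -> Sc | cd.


Start: S' -> .S
For each item with dot before a nonterminal B, add B -> .γ for every B-production
Closure: [S' -> .S, S -> .cA]


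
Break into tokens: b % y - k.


Scan left to right, longest-match per lexeme
Tokens: ID(b), OP(%), ID(y), OP(-), ID(k)


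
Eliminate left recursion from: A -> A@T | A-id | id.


Left-recursive alternatives: A@T, A-id; non-recursive: id
Introduce A': A -> idA', A' -> @TA' | -idA' | ε


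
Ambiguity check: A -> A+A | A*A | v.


'v+v*v' has two parse trees (no precedence encoded between + and *)
Ambiguous


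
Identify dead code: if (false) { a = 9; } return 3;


condition is constant false, so the whole block is unreachable
Dead: 'if (false) { a = 9; }'


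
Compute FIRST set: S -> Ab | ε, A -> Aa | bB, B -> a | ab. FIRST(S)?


Per alternative of S: FIRST(Ab) = {b}; FIRST(ε) = {ε}
FIRST(S) = {b, ε}


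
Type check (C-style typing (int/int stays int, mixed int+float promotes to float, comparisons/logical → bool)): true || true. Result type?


Operand types: bool || bool
Rule: logical operators take bool operands and yield bool
Result type: bool


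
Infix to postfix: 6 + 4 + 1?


Left to right (same or higher precedence on left)
Postfix: 6 4 + 1 +


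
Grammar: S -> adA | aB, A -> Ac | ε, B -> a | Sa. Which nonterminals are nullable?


A nonterminal is nullable iff some alternative derives ε (directly, or every symbol in it is nullable)
Nullable: {A}
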